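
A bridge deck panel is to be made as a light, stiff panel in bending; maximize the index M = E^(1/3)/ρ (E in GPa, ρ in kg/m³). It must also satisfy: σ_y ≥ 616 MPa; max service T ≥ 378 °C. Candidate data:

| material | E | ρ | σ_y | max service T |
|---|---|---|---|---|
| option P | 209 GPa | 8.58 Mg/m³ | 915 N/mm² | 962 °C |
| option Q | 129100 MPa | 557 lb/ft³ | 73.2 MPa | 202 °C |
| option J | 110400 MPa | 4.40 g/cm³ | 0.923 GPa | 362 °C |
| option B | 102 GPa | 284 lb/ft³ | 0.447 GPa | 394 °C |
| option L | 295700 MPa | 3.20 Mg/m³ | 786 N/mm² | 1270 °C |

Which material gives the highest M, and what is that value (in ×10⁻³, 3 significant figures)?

Screen on constraints: σ_y ≥ 616 MPa; max service T ≥ 378 °C. Survivors: option P, option L.
In SI units:
  option P: E = 209.0 GPa, ρ = 8580 kg/m³
  option L: E = 295.7 GPa, ρ = 3200 kg/m³
  option L: M = 2.08×10⁻³
  option P: M = 0.692×10⁻³
Highest index: option L.

option L, M = 2.08×10⁻³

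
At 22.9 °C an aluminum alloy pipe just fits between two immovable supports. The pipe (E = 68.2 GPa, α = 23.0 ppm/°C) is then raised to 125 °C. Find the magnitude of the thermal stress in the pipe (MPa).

160 MPa

ΔT = 102.1 K. Constrained thermal stress σ = E·α·ΔT = 68.20×10³ MPa × 23.0×10⁻⁶ × 102.1 = 160 MPa (compressive).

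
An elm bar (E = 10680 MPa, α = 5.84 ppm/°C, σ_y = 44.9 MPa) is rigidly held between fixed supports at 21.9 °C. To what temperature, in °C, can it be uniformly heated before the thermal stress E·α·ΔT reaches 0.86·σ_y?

641 °C

E = 10680 MPa = 10.68 GPa.
E·α·ΔT = 38.61 MPa ⇒ ΔT = 38.61 / (10.68×10³ × 5.84×10⁻⁶) = 619.1 K.
T = 21.9 + 619.1 = 641.0 °C.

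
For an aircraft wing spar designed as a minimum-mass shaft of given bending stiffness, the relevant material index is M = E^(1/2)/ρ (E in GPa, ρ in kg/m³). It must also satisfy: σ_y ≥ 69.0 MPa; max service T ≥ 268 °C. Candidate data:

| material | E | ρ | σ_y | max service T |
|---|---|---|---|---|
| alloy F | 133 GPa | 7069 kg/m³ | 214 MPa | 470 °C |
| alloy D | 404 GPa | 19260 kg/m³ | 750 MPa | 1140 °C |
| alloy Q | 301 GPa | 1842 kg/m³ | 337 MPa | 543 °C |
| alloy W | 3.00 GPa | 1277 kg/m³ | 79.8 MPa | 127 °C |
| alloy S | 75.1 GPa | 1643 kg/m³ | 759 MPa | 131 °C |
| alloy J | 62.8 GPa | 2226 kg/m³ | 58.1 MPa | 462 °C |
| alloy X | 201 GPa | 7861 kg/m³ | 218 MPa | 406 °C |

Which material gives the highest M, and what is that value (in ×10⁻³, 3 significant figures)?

Screen on constraints: σ_y ≥ 69.0 MPa; max service T ≥ 268 °C. Survivors: alloy F, alloy D, alloy Q, alloy X.
Evaluate M for each candidate:
  alloy Q: M = 9.42×10⁻³
  alloy X: M = 1.80×10⁻³
  alloy F: M = 1.63×10⁻³
  alloy D: M = 1.04×10⁻³
Alloy Q ranks first.

alloy Q, M = 9.42×10⁻³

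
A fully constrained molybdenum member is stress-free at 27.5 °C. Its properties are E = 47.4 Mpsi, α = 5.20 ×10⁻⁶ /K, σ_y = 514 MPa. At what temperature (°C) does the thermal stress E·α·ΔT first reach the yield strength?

330 °C

E = 47.4 Mpsi = 326.8 GPa.
E·α·ΔT = 514.0 MPa ⇒ ΔT = 514.0 / (326.8×10³ × 5.20×10⁻⁶) = 302.5 K.
T = 27.5 + 302.5 = 330.0 °C.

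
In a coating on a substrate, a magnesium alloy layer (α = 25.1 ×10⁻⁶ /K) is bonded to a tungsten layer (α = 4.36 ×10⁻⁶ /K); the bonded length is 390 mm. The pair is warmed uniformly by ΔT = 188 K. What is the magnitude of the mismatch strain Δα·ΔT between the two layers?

3.90×10⁻³

Δα = |25.1 − 4.36|×10⁻⁶/K = 20.7×10⁻⁶/K.
Mismatch strain = Δα·ΔT = 20.7×10⁻⁶ × 188.0 = 3.90×10⁻³.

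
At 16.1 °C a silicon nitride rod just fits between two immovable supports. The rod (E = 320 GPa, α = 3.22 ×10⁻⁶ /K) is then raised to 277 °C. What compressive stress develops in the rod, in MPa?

269 MPa

ΔT = 260.9 K. Constrained thermal stress σ = E·α·ΔT = 320.0×10³ MPa × 3.22×10⁻⁶ × 260.9 = 269 MPa (compressive).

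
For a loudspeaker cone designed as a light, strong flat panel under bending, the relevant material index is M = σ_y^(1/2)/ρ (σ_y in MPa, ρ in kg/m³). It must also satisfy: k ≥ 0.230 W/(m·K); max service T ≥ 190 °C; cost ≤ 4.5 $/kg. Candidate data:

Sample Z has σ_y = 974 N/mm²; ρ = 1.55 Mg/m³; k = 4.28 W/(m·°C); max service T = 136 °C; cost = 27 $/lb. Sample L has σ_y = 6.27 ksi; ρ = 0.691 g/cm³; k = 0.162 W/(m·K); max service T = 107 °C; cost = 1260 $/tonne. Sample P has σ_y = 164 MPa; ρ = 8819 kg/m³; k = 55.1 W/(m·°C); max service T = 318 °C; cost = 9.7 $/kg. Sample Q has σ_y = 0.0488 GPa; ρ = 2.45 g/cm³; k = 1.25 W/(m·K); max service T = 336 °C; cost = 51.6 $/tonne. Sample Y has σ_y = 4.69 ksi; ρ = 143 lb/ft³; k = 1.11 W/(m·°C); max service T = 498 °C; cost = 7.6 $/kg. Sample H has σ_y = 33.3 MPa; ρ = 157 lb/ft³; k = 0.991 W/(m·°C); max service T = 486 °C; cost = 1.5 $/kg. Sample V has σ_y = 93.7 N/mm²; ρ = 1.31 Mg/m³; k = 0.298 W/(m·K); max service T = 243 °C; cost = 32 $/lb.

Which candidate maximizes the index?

sample Q

Screen on constraints: k ≥ 0.230 W/(m·K); max service T ≥ 190 °C; cost ≤ 4.5 $/kg. Survivors: sample Q, sample H.
Putting every candidate on a common basis:
  sample Q: σ_y = 48.80 MPa, ρ = 2450 kg/m³
  sample H: σ_y = 33.30 MPa, ρ = 2515 kg/m³
  sample Q: M = 2.85×10⁻³
  sample H: M = 2.29×10⁻³
Sample Q has the largest M.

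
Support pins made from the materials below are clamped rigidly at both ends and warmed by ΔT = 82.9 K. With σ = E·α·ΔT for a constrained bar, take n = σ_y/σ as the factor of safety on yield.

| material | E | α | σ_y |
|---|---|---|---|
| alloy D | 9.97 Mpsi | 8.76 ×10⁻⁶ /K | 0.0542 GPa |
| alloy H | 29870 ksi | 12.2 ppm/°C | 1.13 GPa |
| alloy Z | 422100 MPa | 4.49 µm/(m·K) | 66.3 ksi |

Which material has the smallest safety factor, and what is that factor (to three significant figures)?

Per material, after unit conversion:
  alloy D: E = 68.74, α = 8.76, σ_y = 54.20 → σ = 49.9 MPa, n = 1.09
  alloy H: E = 205.9, α = 12.2, σ_y = 1130 → σ = 208 MPa, n = 5.43
  alloy Z: E = 422.1, α = 4.49, σ_y = 457.1 → σ = 157 MPa, n = 2.91
The minimum is alloy D at n = 1.09.

alloy D, n = 1.09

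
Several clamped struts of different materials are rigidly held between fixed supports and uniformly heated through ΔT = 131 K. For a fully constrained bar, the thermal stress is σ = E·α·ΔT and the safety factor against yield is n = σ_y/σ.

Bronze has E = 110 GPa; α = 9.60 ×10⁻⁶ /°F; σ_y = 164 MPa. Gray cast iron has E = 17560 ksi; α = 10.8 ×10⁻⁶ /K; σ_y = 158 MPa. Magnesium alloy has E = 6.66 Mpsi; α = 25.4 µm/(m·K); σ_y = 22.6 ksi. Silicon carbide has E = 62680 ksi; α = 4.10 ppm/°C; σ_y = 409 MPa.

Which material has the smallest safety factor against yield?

bronze

In consistent units (E in GPa, α in ×10⁻⁶/K, σ_y in MPa):
  bronze: E = 110.0, α = 17.3, σ_y = 164.0 → σ = 249 MPa, n = 0.659
  gray cast iron: E = 121.1, α = 10.8, σ_y = 158.0 → σ = 171 MPa, n = 0.922
  magnesium alloy: E = 45.92, α = 25.4, σ_y = 155.8 → σ = 153 MPa, n = 1.02
  silicon carbide: E = 432.2, α = 4.10, σ_y = 409.0 → σ = 232 MPa, n = 1.76
Bronze has the lowest safety factor, n = 0.659.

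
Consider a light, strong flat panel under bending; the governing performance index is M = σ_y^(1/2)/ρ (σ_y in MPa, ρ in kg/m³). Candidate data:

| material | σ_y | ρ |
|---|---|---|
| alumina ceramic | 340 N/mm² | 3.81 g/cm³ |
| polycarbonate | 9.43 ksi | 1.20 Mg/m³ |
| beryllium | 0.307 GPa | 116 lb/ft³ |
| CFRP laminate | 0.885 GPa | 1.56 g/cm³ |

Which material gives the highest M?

Convert each candidate to consistent units, then evaluate M:
  alumina ceramic: σ_y = 340.0 MPa, ρ = 3810 kg/m³
  polycarbonate: σ_y = 65.02 MPa, ρ = 1200 kg/m³
  beryllium: σ_y = 307.0 MPa, ρ = 1858 kg/m³
  CFRP laminate: σ_y = 885.0 MPa, ρ = 1560 kg/m³
  CFRP laminate: M = 19.1×10⁻³
  beryllium: M = 9.43×10⁻³
  polycarbonate: M = 6.72×10⁻³
  alumina ceramic: M = 4.84×10⁻³
Highest index: CFRP laminate.

CFRP laminate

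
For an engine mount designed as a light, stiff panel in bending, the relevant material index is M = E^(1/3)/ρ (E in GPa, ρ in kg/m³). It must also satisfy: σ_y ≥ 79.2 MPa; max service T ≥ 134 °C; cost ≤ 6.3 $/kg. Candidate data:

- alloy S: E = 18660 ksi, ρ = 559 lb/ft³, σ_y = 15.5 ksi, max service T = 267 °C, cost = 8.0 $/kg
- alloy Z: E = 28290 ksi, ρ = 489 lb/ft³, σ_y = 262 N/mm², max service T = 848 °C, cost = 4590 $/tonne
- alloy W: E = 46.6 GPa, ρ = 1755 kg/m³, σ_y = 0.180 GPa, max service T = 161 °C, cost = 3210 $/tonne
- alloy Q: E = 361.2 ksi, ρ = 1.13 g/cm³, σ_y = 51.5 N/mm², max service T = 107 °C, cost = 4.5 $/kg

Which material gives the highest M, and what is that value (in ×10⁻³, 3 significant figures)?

Screen on constraints: σ_y ≥ 79.2 MPa; max service T ≥ 134 °C; cost ≤ 6.3 $/kg. Survivors: alloy Z, alloy W.
Putting every candidate on a common basis:
  alloy Z: E = 195.1 GPa, ρ = 7833 kg/m³
  alloy W: E = 46.60 GPa, ρ = 1755 kg/m³
  alloy W: M = 2.05×10⁻³
  alloy Z: M = 0.740×10⁻³
Alloy W has the largest M.

alloy W, M = 2.05×10⁻³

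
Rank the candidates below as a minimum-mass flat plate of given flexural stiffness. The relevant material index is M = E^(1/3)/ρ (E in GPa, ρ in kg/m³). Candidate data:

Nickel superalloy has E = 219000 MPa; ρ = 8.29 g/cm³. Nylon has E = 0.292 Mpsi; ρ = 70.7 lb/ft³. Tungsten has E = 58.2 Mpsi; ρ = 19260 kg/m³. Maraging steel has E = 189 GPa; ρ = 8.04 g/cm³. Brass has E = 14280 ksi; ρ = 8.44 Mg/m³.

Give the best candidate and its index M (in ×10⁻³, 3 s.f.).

In SI units:
  nickel superalloy: E = 219.0 GPa, ρ = 8290 kg/m³
  nylon: E = 2.013 GPa, ρ = 1133 kg/m³
  tungsten: E = 401.3 GPa, ρ = 19260 kg/m³
  maraging steel: E = 189.0 GPa, ρ = 8040 kg/m³
  brass: E = 98.46 GPa, ρ = 8440 kg/m³
  nylon: M = 1.11×10⁻³
  nickel superalloy: M = 0.727×10⁻³
  maraging steel: M = 0.714×10⁻³
  brass: M = 0.547×10⁻³
  tungsten: M = 0.383×10⁻³
The maximum is for nylon.

nylon, M = 1.11×10⁻³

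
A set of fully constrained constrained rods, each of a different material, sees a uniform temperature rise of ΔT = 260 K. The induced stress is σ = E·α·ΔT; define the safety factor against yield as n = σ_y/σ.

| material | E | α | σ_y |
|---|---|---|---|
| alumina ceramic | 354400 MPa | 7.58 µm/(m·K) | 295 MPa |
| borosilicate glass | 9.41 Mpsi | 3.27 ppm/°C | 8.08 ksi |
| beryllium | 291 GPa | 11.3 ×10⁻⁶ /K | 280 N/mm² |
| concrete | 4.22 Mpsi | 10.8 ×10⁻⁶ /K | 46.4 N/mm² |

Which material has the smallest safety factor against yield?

Per material, after unit conversion:
  alumina ceramic: E = 354.4, α = 7.58, σ_y = 295.0 → σ = 698 MPa, n = 0.422
  borosilicate glass: E = 64.88, α = 3.27, σ_y = 55.71 → σ = 55.2 MPa, n = 1.01
  beryllium: E = 291.0, α = 11.3, σ_y = 280.0 → σ = 855 MPa, n = 0.328
  concrete: E = 29.10, α = 10.8, σ_y = 46.40 → σ = 81.7 MPa, n = 0.568
The minimum is beryllium at n = 0.328.

beryllium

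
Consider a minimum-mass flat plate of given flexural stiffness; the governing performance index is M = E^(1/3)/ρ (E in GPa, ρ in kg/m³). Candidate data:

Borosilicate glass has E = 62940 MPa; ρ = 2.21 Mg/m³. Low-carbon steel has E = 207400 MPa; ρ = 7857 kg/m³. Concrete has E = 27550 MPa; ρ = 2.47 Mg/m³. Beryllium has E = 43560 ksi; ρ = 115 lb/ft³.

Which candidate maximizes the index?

Putting every candidate on a common basis:
  borosilicate glass: E = 62.94 GPa, ρ = 2210 kg/m³
  low-carbon steel: E = 207.4 GPa, ρ = 7857 kg/m³
  concrete: E = 27.55 GPa, ρ = 2470 kg/m³
  beryllium: E = 300.3 GPa, ρ = 1842 kg/m³
  beryllium: M = 3.64×10⁻³
  borosilicate glass: M = 1.80×10⁻³
  concrete: M = 1.22×10⁻³
  low-carbon steel: M = 0.753×10⁻³
The maximum is for beryllium.

beryllium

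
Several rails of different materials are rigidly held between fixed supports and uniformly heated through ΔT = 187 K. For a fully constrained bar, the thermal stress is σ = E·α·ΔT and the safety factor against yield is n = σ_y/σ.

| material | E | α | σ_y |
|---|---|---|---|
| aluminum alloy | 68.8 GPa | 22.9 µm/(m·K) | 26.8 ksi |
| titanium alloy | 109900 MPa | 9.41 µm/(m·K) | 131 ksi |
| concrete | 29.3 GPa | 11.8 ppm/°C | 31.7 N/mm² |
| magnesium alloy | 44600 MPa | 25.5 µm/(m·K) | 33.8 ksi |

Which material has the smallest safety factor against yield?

With everything in SI (GPa, ×10⁻⁶/K, MPa):
  aluminum alloy: E = 68.80, α = 22.9, σ_y = 184.8 → σ = 295 MPa, n = 0.627
  titanium alloy: E = 109.9, α = 9.41, σ_y = 903.2 → σ = 193 MPa, n = 4.67
  concrete: E = 29.30, α = 11.8, σ_y = 31.70 → σ = 64.7 MPa, n = 0.490
  magnesium alloy: E = 44.60, α = 25.5, σ_y = 233.0 → σ = 213 MPa, n = 1.10
Smallest n: concrete with n = 0.490.

concrete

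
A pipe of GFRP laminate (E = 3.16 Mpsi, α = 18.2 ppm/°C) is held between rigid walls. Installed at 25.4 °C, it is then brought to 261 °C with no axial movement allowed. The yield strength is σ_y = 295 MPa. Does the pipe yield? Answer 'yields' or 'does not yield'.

E = 3.16 Mpsi = 21.79 GPa.
ΔT = 235.6 K. Constrained thermal stress σ = E·α·ΔT = 21.79×10³ MPa × 18.2×10⁻⁶ × 235.6 = 93.4 MPa (compressive).
Compare to σ_y = 295 MPa: σ < σ_y, so it does not yield.

does not yield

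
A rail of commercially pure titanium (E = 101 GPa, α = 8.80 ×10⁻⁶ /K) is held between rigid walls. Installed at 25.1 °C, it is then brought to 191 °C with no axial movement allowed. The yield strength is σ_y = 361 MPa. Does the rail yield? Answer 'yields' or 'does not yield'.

does not yield

ΔT = 165.9 K. Constrained thermal stress σ = E·α·ΔT = 101.0×10³ MPa × 8.80×10⁻⁶ × 165.9 = 147 MPa (compressive).
Compare to σ_y = 361 MPa: σ < σ_y, so it does not yield.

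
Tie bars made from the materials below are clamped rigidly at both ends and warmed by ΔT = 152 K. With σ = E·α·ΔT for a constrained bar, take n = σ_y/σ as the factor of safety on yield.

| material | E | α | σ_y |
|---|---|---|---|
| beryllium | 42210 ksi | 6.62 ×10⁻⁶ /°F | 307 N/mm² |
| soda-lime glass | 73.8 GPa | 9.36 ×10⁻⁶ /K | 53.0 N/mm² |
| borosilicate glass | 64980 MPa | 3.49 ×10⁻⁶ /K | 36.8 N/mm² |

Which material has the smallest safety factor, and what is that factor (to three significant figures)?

With everything in SI (GPa, ×10⁻⁶/K, MPa):
  beryllium: E = 291.0, α = 11.9, σ_y = 307.0 → σ = 527 MPa, n = 0.582
  soda-lime glass: E = 73.80, α = 9.36, σ_y = 53.00 → σ = 105 MPa, n = 0.505
  borosilicate glass: E = 64.98, α = 3.49, σ_y = 36.80 → σ = 34.5 MPa, n = 1.07
The minimum is soda-lime glass at n = 0.505.

soda-lime glass, n = 0.505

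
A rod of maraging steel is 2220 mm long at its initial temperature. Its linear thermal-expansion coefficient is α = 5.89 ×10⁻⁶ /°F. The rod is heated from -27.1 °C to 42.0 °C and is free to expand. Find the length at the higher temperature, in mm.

Convert α: 5.89×10⁻⁶/°F × (9/5) = 10.6×10⁻⁶/K.
ΔT = 42.0 − (-27.1) = 69.10 K.
ΔL = α·L₀·ΔT = 10.6×10⁻⁶ × 2220 mm × 69.10 K = 1.63 mm.
L = L₀ + ΔL = 2220 + 1.63 = 2221.6 mm.

2221.6 mm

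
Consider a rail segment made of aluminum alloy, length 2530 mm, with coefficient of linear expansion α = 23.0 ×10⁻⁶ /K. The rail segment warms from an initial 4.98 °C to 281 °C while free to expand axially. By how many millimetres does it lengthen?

ΔT = 281 − 4.98 = 276.0 K.
ΔL = α·L₀·ΔT = 23.0×10⁻⁶ × 2530 mm × 276.0 K = 16.1 mm.

16.1 mm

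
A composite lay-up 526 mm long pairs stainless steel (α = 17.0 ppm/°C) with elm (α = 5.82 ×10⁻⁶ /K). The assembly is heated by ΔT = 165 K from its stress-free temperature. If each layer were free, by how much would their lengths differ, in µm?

970 µm

Δα = |17.0 − 5.82|×10⁻⁶/K = 11.2×10⁻⁶/K.
ΔL_mismatch = Δα·L·ΔT = 11.2×10⁻⁶ × 526.0 mm × 165.0 K = 970 µm.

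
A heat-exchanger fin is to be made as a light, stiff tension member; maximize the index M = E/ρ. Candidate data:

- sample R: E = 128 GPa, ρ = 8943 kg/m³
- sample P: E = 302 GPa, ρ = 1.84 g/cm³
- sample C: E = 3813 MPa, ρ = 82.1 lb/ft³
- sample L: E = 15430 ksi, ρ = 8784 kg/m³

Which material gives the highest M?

Convert each candidate to consistent units, then evaluate M:
  sample R: E = 128.0 GPa, ρ = 8943 kg/m³
  sample P: E = 302.0 GPa, ρ = 1840 kg/m³
  sample C: E = 3.813 GPa, ρ = 1315 kg/m³
  sample L: E = 106.4 GPa, ρ = 8784 kg/m³
  sample P: M = 164 MN·m/kg
  sample R: M = 14.3 MN·m/kg
  sample L: M = 12.1 MN·m/kg
  sample C: M = 2.90 MN·m/kg
Sample P ranks first.

sample P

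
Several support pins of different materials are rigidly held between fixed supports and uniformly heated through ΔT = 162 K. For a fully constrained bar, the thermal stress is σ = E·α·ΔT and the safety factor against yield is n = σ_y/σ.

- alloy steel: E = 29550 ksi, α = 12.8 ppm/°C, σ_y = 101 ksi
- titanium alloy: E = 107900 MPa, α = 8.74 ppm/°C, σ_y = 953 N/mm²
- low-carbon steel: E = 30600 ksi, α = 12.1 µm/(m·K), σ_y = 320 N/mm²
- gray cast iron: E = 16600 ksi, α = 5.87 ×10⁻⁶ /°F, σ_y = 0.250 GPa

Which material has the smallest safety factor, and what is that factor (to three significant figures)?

In consistent units (E in GPa, α in ×10⁻⁶/K, σ_y in MPa):
  alloy steel: E = 203.7, α = 12.8, σ_y = 696.4 → σ = 422 MPa, n = 1.65
  titanium alloy: E = 107.9, α = 8.74, σ_y = 953.0 → σ = 153 MPa, n = 6.24
  low-carbon steel: E = 211.0, α = 12.1, σ_y = 320.0 → σ = 414 MPa, n = 0.774
  gray cast iron: E = 114.5, α = 10.6, σ_y = 250.0 → σ = 196 MPa, n = 1.28
The minimum is low-carbon steel at n = 0.774.

low-carbon steel, n = 0.774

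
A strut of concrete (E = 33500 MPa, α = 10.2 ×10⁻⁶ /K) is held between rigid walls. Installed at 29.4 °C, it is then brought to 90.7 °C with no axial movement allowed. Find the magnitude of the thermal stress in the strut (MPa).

20.9 MPa

E = 33500 MPa = 33.50 GPa.
ΔT = 61.30 K. Constrained thermal stress σ = E·α·ΔT = 33.50×10³ MPa × 10.2×10⁻⁶ × 61.30 = 20.9 MPa (compressive).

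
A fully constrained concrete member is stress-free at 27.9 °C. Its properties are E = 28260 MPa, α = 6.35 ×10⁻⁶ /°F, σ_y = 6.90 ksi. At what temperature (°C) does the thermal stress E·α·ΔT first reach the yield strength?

175 °C

E = 28260 MPa = 28.26 GPa.
α = 6.35×10⁻⁶/°F × 9/5 = 11.4×10⁻⁶/K.
σ_y = 6.90 ksi = 47.57 MPa.
E·α·ΔT = 47.57 MPa ⇒ ΔT = 47.57 / (28.26×10³ × 11.4×10⁻⁶) = 147.3 K.
T = 27.9 + 147.3 = 175.2 °C.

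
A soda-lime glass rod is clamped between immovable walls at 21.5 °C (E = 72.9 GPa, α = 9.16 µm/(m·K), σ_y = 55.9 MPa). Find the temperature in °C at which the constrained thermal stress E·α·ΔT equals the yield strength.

E·α·ΔT = 55.90 MPa ⇒ ΔT = 55.90 / (72.90×10³ × 9.16×10⁻⁶) = 83.71 K.
T = 21.5 + 83.71 = 105.2 °C.

105 °C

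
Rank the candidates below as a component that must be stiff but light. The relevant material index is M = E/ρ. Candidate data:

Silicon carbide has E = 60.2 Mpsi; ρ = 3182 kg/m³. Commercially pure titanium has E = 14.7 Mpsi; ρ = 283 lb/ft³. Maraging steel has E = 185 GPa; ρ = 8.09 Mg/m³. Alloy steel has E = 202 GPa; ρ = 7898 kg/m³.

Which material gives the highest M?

silicon carbide

Normalizing units and computing the index:
  silicon carbide: E = 415.1 GPa, ρ = 3182 kg/m³
  commercially pure titanium: E = 101.4 GPa, ρ = 4533 kg/m³
  maraging steel: E = 185.0 GPa, ρ = 8090 kg/m³
  alloy steel: E = 202.0 GPa, ρ = 7898 kg/m³
  silicon carbide: M = 130 MN·m/kg
  alloy steel: M = 25.6 MN·m/kg
  maraging steel: M = 22.9 MN·m/kg
  commercially pure titanium: M = 22.4 MN·m/kg
Silicon carbide ranks first.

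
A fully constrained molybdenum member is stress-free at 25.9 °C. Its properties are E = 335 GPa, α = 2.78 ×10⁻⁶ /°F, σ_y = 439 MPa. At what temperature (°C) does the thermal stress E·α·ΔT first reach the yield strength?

α = 2.78×10⁻⁶/°F × 9/5 = 5.00×10⁻⁶/K.
E·α·ΔT = 439.0 MPa ⇒ ΔT = 439.0 / (335.0×10³ × 5.00×10⁻⁶) = 261.9 K.
T = 25.9 + 261.9 = 287.8 °C.

288 °C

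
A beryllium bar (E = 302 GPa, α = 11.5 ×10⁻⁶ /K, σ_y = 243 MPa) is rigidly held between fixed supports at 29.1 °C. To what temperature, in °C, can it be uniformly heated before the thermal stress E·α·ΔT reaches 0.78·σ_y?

E·α·ΔT = 189.5 MPa ⇒ ΔT = 189.5 / (302.0×10³ × 11.5×10⁻⁶) = 54.58 K.
T = 29.1 + 54.58 = 83.68 °C.

83.7 °C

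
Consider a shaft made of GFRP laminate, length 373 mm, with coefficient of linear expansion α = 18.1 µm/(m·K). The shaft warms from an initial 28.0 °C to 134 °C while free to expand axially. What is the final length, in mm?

373.72 mm

ΔT = 134 − 28.0 = 106.0 K.
ΔL = α·L₀·ΔT = 18.1×10⁻⁶ × 373 mm × 106.0 K = 0.716 mm.
L = L₀ + ΔL = 373 + 0.716 = 373.72 mm.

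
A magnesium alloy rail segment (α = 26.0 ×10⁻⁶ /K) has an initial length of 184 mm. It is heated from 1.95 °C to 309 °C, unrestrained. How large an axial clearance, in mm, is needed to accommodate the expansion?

1.47 mm

ΔT = 309 − 1.95 = 307.1 K.
ΔL = α·L₀·ΔT = 26.0×10⁻⁶ × 184 mm × 307.1 K = 1.47 mm.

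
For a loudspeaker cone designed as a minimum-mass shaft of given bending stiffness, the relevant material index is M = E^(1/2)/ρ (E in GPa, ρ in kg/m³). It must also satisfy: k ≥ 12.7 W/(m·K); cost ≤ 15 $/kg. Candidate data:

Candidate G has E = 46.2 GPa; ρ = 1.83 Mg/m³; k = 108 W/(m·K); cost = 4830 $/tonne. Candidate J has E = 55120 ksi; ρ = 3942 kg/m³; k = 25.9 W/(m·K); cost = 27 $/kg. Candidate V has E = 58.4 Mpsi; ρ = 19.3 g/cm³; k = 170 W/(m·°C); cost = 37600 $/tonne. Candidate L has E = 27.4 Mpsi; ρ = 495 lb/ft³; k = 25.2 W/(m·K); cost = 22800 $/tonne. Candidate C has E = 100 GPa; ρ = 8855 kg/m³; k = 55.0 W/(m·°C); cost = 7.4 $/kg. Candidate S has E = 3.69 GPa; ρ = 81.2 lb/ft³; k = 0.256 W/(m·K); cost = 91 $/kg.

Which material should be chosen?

candidate G

Screen on constraints: k ≥ 12.7 W/(m·K); cost ≤ 15 $/kg. Survivors: candidate G, candidate C.
In SI units:
  candidate G: E = 46.20 GPa, ρ = 1830 kg/m³
  candidate C: E = 100.0 GPa, ρ = 8855 kg/m³
  candidate G: M = 3.71×10⁻³
  candidate C: M = 1.13×10⁻³
Candidate G ranks first.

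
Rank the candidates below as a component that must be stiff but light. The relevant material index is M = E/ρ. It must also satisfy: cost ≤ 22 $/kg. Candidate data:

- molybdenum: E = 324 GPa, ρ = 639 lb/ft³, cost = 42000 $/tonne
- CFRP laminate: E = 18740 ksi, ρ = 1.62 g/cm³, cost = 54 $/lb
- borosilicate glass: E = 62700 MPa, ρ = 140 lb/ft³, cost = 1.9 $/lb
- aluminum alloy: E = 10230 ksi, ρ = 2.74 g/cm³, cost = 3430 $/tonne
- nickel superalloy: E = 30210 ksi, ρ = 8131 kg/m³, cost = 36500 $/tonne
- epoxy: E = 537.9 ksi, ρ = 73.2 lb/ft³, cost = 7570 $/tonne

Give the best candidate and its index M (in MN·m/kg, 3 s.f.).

Screen on constraints: cost ≤ 22 $/kg. Survivors: borosilicate glass, aluminum alloy, epoxy.
Putting every candidate on a common basis:
  borosilicate glass: E = 62.70 GPa, ρ = 2243 kg/m³
  aluminum alloy: E = 70.53 GPa, ρ = 2740 kg/m³
  epoxy: E = 3.709 GPa, ρ = 1173 kg/m³
  borosilicate glass: M = 28.0 MN·m/kg
  aluminum alloy: M = 25.7 MN·m/kg
  epoxy: M = 3.16 MN·m/kg
Borosilicate glass ranks first.

borosilicate glass, M = 28.0 MN·m/kg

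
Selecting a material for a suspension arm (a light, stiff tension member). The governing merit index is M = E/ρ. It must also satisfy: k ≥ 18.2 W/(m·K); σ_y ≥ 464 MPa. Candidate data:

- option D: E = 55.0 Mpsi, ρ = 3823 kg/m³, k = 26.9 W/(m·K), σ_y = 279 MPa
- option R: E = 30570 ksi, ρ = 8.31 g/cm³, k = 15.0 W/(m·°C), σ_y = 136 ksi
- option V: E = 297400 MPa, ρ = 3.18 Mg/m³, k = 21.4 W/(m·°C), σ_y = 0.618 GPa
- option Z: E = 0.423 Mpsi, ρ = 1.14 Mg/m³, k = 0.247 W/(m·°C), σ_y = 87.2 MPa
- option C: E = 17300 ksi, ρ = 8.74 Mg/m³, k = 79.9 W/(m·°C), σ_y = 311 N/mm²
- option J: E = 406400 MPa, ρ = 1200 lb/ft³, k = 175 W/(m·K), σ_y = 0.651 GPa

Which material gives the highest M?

option V

Screen on constraints: k ≥ 18.2 W/(m·K); σ_y ≥ 464 MPa. Survivors: option V, option J.
Convert each candidate to consistent units, then evaluate M:
  option V: E = 297.4 GPa, ρ = 3180 kg/m³
  option J: E = 406.4 GPa, ρ = 19220 kg/m³
  option V: M = 93.5 MN·m/kg
  option J: M = 21.1 MN·m/kg
Option V has the largest M.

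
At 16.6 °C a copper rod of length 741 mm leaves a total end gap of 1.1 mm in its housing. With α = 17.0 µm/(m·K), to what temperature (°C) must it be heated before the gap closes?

α·L₀·ΔT = 1.1 mm ⇒ ΔT = 1.1 / (17.0×10⁻⁶ × 741.0) = 87.32 K.
T = 16.6 + 87.32 = 103.9 °C.

104 °C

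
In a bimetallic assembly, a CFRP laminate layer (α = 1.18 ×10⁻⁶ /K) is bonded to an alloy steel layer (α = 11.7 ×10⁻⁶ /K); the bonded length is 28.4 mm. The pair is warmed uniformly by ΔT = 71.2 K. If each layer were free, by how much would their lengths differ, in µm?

Δα = |1.18 − 11.7|×10⁻⁶/K = 10.5×10⁻⁶/K.
ΔL_mismatch = Δα·L·ΔT = 10.5×10⁻⁶ × 28.4 mm × 71.2 K = 21.3 µm.

21.3 µm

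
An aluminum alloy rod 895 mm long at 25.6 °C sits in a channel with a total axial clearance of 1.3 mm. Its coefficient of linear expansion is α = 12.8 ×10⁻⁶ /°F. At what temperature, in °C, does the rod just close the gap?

88.6 °C

α = 12.8×10⁻⁶/°F × 9/5 = 23.0×10⁻⁶/K.
α·L₀·ΔT = 1.3 mm ⇒ ΔT = 1.3 / (23.0×10⁻⁶ × 895.0) = 63.04 K.
T = 25.6 + 63.04 = 88.64 °C.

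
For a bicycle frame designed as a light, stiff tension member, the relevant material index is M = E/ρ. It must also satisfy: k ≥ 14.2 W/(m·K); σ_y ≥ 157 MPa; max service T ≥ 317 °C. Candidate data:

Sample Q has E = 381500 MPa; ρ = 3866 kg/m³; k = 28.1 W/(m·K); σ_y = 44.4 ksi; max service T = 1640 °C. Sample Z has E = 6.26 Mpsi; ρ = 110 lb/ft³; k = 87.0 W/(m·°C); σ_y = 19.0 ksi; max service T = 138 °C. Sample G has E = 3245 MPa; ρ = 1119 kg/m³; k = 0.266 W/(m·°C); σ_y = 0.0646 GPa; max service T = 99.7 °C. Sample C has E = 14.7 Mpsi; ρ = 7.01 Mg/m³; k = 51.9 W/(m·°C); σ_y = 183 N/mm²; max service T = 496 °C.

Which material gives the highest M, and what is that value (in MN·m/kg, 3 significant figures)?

Screen on constraints: k ≥ 14.2 W/(m·K); σ_y ≥ 157 MPa; max service T ≥ 317 °C. Survivors: sample Q, sample C.
After converting to SI:
  sample Q: E = 381.5 GPa, ρ = 3866 kg/m³
  sample C: E = 101.4 GPa, ρ = 7010 kg/m³
  sample Q: M = 98.7 MN·m/kg
  sample C: M = 14.5 MN·m/kg
Sample Q has the largest M.

sample Q, M = 98.7 MN·m/kg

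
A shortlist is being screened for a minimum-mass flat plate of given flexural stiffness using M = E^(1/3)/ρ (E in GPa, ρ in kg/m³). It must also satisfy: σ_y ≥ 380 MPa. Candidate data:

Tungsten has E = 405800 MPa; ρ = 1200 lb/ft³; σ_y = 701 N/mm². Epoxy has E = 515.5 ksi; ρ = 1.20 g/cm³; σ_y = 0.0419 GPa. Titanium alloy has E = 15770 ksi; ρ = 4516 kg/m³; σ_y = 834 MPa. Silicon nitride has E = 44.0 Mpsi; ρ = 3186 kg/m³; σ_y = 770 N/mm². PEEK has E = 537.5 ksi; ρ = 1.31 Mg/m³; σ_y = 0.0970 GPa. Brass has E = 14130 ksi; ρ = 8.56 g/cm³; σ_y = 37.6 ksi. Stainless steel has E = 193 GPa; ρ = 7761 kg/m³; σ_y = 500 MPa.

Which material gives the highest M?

silicon nitride

Screen on constraints: σ_y ≥ 380 MPa. Survivors: tungsten, titanium alloy, silicon nitride, stainless steel.
Normalizing units and computing the index:
  tungsten: E = 405.8 GPa, ρ = 19220 kg/m³
  titanium alloy: E = 108.7 GPa, ρ = 4516 kg/m³
  silicon nitride: E = 303.4 GPa, ρ = 3186 kg/m³
  stainless steel: E = 193.0 GPa, ρ = 7761 kg/m³
  silicon nitride: M = 2.11×10⁻³
  titanium alloy: M = 1.06×10⁻³
  stainless steel: M = 0.745×10⁻³
  tungsten: M = 0.385×10⁻³
Silicon nitride ranks first.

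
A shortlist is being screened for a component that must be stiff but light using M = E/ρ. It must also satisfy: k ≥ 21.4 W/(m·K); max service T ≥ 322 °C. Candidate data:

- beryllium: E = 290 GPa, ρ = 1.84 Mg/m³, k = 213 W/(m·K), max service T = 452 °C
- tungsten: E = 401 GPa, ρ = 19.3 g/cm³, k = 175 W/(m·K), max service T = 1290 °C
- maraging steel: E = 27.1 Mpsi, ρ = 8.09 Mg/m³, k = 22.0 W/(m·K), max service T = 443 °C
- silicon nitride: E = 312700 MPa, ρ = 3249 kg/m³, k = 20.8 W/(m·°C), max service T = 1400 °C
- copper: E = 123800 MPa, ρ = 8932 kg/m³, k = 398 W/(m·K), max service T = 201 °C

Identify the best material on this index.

beryllium

Screen on constraints: k ≥ 21.4 W/(m·K); max service T ≥ 322 °C. Survivors: beryllium, tungsten, maraging steel.
Normalizing units and computing the index:
  beryllium: E = 290.0 GPa, ρ = 1840 kg/m³
  tungsten: E = 401.0 GPa, ρ = 19300 kg/m³
  maraging steel: E = 186.8 GPa, ρ = 8090 kg/m³
  beryllium: M = 158 MN·m/kg
  maraging steel: M = 23.1 MN·m/kg
  tungsten: M = 20.8 MN·m/kg
Beryllium ranks first.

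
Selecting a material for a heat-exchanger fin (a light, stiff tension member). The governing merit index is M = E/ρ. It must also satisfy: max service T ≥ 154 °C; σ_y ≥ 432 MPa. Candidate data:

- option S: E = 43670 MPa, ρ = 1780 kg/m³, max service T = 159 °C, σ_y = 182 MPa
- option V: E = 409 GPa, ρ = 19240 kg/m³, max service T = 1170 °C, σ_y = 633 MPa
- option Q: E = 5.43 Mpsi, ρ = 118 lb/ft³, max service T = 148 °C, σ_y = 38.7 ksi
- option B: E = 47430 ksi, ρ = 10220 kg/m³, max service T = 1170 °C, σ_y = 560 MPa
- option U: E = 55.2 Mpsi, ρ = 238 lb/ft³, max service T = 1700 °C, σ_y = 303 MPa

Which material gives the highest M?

option B

Screen on constraints: max service T ≥ 154 °C; σ_y ≥ 432 MPa. Survivors: option V, option B.
Convert each candidate to consistent units, then evaluate M:
  option V: E = 409.0 GPa, ρ = 19240 kg/m³
  option B: E = 327.0 GPa, ρ = 10220 kg/m³
  option B: M = 32.0 MN·m/kg
  option V: M = 21.3 MN·m/kg
Option B ranks first.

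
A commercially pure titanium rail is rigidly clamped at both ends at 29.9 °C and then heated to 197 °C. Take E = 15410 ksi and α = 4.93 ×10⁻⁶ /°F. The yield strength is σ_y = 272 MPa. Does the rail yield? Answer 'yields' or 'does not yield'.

E = 15410 ksi = 106.2 GPa.
α = 4.93×10⁻⁶/°F × 9/5 = 8.87×10⁻⁶/K.
ΔT = 167.1 K. Constrained thermal stress σ = E·α·ΔT = 106.2×10³ MPa × 8.87×10⁻⁶ × 167.1 = 158 MPa (compressive).
Compare to σ_y = 272 MPa: σ < σ_y, so it does not yield.

does not yield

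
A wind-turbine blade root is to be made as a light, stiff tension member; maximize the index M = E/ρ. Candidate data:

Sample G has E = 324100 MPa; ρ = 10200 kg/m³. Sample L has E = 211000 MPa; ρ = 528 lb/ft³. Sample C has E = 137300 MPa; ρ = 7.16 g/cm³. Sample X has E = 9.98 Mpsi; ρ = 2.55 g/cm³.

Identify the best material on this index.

In SI units:
  sample G: E = 324.1 GPa, ρ = 10200 kg/m³
  sample L: E = 211.0 GPa, ρ = 8458 kg/m³
  sample C: E = 137.3 GPa, ρ = 7160 kg/m³
  sample X: E = 68.81 GPa, ρ = 2550 kg/m³
  sample G: M = 31.8 MN·m/kg
  sample X: M = 27.0 MN·m/kg
  sample L: M = 24.9 MN·m/kg
  sample C: M = 19.2 MN·m/kg
Sample G has the largest M.

sample G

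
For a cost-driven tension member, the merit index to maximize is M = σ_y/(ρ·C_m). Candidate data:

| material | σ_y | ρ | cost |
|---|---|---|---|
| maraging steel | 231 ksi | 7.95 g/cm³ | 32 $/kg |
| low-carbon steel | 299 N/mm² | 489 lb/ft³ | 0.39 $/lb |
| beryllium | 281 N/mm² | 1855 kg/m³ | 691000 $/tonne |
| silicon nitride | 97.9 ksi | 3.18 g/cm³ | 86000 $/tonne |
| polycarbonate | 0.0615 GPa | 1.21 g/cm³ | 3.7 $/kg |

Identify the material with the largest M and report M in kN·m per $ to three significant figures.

low-carbon steel, M = 44.4 kN·m per $

Putting every candidate on a common basis:
  maraging steel: σ_y = 1593 MPa, ρ = 7950 kg/m³, cost = 32.00 $/kg
  low-carbon steel: σ_y = 299.0 MPa, ρ = 7833 kg/m³, cost = 0.8598 $/kg
  beryllium: σ_y = 281.0 MPa, ρ = 1855 kg/m³, cost = 691.0 $/kg
  silicon nitride: σ_y = 675.0 MPa, ρ = 3180 kg/m³, cost = 86.00 $/kg
  polycarbonate: σ_y = 61.50 MPa, ρ = 1210 kg/m³, cost = 3.700 $/kg
  low-carbon steel: M = 44.4 kN·m per $
  polycarbonate: M = 13.7 kN·m per $
  maraging steel: M = 6.26 kN·m per $
  silicon nitride: M = 2.47 kN·m per $
  beryllium: M = 0.219 kN·m per $
The maximum is for low-carbon steel.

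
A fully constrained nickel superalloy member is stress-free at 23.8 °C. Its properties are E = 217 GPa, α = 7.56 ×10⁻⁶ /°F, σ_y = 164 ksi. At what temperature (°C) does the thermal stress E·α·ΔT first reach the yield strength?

α = 7.56×10⁻⁶/°F × 9/5 = 13.6×10⁻⁶/K.
σ_y = 164 ksi = 1131 MPa.
E·α·ΔT = 1131 MPa ⇒ ΔT = 1131 / (217.0×10³ × 13.6×10⁻⁶) = 382.9 K.
T = 23.8 + 382.9 = 406.7 °C.

407 °C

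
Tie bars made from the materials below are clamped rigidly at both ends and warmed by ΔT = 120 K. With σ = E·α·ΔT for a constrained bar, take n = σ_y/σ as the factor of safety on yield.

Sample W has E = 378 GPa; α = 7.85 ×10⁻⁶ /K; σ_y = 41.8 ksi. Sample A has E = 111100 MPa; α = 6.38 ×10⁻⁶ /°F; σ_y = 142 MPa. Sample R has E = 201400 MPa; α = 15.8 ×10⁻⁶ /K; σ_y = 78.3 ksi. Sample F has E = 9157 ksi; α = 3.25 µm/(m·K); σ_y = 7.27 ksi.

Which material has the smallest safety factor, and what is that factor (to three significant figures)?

Per material, after unit conversion:
  sample W: E = 378.0, α = 7.85, σ_y = 288.2 → σ = 356 MPa, n = 0.809
  sample A: E = 111.1, α = 11.5, σ_y = 142.0 → σ = 153 MPa, n = 0.927
  sample R: E = 201.4, α = 15.8, σ_y = 539.9 → σ = 382 MPa, n = 1.41
  sample F: E = 63.14, α = 3.25, σ_y = 50.12 → σ = 24.6 MPa, n = 2.04
Smallest n: sample W with n = 0.809.

sample W, n = 0.809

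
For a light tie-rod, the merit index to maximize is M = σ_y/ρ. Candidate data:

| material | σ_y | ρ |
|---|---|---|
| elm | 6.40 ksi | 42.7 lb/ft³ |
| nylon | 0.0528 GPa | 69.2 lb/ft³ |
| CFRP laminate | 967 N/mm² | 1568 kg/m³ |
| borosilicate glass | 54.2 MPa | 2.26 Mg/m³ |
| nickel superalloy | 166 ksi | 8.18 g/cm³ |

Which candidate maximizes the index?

CFRP laminate

Putting every candidate on a common basis:
  elm: σ_y = 44.13 MPa, ρ = 684.0 kg/m³
  nylon: σ_y = 52.80 MPa, ρ = 1108 kg/m³
  CFRP laminate: σ_y = 967.0 MPa, ρ = 1568 kg/m³
  borosilicate glass: σ_y = 54.20 MPa, ρ = 2260 kg/m³
  nickel superalloy: σ_y = 1145 MPa, ρ = 8180 kg/m³
  CFRP laminate: M = 617 kN·m/kg
  nickel superalloy: M = 140 kN·m/kg
  elm: M = 64.5 kN·m/kg
  nylon: M = 47.6 kN·m/kg
  borosilicate glass: M = 24.0 kN·m/kg
Highest index: CFRP laminate.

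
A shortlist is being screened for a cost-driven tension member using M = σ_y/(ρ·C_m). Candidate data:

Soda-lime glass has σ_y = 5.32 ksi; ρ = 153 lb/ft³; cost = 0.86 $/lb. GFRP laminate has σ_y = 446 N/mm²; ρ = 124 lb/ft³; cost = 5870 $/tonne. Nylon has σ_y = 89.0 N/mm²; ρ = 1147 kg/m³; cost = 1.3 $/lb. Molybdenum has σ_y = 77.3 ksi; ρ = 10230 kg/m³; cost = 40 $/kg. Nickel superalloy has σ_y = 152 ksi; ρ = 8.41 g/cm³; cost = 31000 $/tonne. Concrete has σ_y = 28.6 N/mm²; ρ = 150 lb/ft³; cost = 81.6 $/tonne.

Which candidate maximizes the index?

concrete

In SI units:
  soda-lime glass: σ_y = 36.68 MPa, ρ = 2451 kg/m³, cost = 1.896 $/kg
  GFRP laminate: σ_y = 446.0 MPa, ρ = 1986 kg/m³, cost = 5.870 $/kg
  nylon: σ_y = 89.00 MPa, ρ = 1147 kg/m³, cost = 2.866 $/kg
  molybdenum: σ_y = 533.0 MPa, ρ = 10230 kg/m³, cost = 40.00 $/kg
  nickel superalloy: σ_y = 1048 MPa, ρ = 8410 kg/m³, cost = 31.00 $/kg
  concrete: σ_y = 28.60 MPa, ρ = 2403 kg/m³, cost = 0.08160 $/kg
  concrete: M = 146 kN·m per $
  GFRP laminate: M = 38.3 kN·m per $
  nylon: M = 27.1 kN·m per $
  soda-lime glass: M = 7.89 kN·m per $
  nickel superalloy: M = 4.02 kN·m per $
  molybdenum: M = 1.30 kN·m per $
Highest index: concrete.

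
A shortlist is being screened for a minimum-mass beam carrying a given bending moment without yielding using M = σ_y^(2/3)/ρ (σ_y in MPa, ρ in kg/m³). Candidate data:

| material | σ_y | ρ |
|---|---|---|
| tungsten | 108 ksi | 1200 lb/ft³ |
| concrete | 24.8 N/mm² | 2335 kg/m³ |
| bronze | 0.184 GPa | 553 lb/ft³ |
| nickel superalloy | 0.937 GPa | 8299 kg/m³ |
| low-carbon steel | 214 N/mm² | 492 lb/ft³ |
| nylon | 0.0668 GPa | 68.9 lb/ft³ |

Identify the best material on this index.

After converting to SI:
  tungsten: σ_y = 744.6 MPa, ρ = 19220 kg/m³
  concrete: σ_y = 24.80 MPa, ρ = 2335 kg/m³
  bronze: σ_y = 184.0 MPa, ρ = 8858 kg/m³
  nickel superalloy: σ_y = 937.0 MPa, ρ = 8299 kg/m³
  low-carbon steel: σ_y = 214.0 MPa, ρ = 7881 kg/m³
  nylon: σ_y = 66.80 MPa, ρ = 1104 kg/m³
  nylon: M = 14.9×10⁻³
  nickel superalloy: M = 11.5×10⁻³
  low-carbon steel: M = 4.54×10⁻³
  tungsten: M = 4.27×10⁻³
  bronze: M = 3.65×10⁻³
  concrete: M = 3.64×10⁻³
Highest index: nylon.

nylon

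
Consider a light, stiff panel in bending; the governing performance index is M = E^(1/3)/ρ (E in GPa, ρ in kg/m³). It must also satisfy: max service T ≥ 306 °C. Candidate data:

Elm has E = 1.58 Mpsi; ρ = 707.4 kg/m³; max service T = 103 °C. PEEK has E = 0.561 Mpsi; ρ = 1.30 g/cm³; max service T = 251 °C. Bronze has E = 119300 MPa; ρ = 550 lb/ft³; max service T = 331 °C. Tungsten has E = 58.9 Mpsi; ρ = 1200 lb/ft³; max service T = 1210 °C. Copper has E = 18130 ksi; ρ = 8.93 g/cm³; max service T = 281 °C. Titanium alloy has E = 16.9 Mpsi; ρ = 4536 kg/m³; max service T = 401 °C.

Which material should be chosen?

Screen on constraints: max service T ≥ 306 °C. Survivors: bronze, tungsten, titanium alloy.
In SI units:
  bronze: E = 119.3 GPa, ρ = 8810 kg/m³
  tungsten: E = 406.1 GPa, ρ = 19220 kg/m³
  titanium alloy: E = 116.5 GPa, ρ = 4536 kg/m³
  titanium alloy: M = 1.08×10⁻³
  bronze: M = 0.559×10⁻³
  tungsten: M = 0.385×10⁻³
Highest index: titanium alloy.

titanium alloy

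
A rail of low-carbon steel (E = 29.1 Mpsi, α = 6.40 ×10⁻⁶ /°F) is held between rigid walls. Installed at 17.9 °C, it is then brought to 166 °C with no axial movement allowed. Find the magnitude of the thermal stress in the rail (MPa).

E = 29.1 Mpsi = 200.6 GPa.
α = 6.40×10⁻⁶/°F × 9/5 = 11.5×10⁻⁶/K.
ΔT = 148.1 K. Constrained thermal stress σ = E·α·ΔT = 200.6×10³ MPa × 11.5×10⁻⁶ × 148.1 = 342 MPa (compressive).

342 MPa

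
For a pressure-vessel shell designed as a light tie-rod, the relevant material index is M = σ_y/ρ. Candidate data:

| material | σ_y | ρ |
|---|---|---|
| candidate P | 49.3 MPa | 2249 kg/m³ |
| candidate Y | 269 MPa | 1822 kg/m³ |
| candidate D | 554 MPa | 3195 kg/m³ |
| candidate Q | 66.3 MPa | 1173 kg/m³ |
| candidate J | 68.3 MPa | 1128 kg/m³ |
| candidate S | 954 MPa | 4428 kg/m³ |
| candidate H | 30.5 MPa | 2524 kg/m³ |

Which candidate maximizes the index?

Evaluate M for each candidate:
  candidate S: M = 215 kN·m/kg
  candidate D: M = 173 kN·m/kg
  candidate Y: M = 148 kN·m/kg
  candidate J: M = 60.5 kN·m/kg
  candidate Q: M = 56.5 kN·m/kg
  candidate P: M = 21.9 kN·m/kg
  candidate H: M = 12.1 kN·m/kg
Highest index: candidate S.

candidate S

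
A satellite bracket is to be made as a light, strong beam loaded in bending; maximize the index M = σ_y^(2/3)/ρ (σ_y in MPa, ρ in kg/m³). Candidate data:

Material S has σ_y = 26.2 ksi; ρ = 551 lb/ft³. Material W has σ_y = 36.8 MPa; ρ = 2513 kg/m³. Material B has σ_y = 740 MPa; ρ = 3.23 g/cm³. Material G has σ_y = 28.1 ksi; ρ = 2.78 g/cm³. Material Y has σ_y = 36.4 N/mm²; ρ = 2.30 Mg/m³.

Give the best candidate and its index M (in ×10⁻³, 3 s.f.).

material B, M = 25.3×10⁻³

In SI units:
  material S: σ_y = 180.6 MPa, ρ = 8826 kg/m³
  material W: σ_y = 36.80 MPa, ρ = 2513 kg/m³
  material B: σ_y = 740.0 MPa, ρ = 3230 kg/m³
  material G: σ_y = 193.7 MPa, ρ = 2780 kg/m³
  material Y: σ_y = 36.40 MPa, ρ = 2300 kg/m³
  material B: M = 25.3×10⁻³
  material G: M = 12.0×10⁻³
  material Y: M = 4.78×10⁻³
  material W: M = 4.40×10⁻³
  material S: M = 3.62×10⁻³
The maximum is for material B.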